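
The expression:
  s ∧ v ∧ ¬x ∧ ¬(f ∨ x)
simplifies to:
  s ∧ v ∧ ¬f ∧ ¬x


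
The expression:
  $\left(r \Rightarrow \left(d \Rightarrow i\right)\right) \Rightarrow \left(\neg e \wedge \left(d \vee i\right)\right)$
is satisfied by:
  {r: True, d: True, i: False, e: False}
  {d: True, r: False, i: False, e: False}
  {r: True, i: True, d: True, e: False}
  {r: True, i: True, d: False, e: False}
  {i: True, d: True, r: False, e: False}
  {i: True, r: False, d: False, e: False}
  {e: True, r: True, d: True, i: False}


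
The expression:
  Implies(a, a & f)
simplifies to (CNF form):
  f | ~a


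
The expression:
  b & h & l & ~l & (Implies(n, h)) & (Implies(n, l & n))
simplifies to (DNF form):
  False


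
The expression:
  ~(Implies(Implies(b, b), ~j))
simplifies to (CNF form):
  j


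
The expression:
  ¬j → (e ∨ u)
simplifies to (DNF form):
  e ∨ j ∨ u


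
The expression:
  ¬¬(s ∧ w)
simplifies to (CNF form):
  s ∧ w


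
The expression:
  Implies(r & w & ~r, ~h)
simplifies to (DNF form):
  True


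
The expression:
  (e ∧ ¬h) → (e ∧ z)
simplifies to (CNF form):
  h ∨ z ∨ ¬e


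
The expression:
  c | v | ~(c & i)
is always true.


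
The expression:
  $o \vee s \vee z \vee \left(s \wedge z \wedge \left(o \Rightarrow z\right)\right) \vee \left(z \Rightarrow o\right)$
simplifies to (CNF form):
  $\text{True}$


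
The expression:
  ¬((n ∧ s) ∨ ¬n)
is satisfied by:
  {n: True, s: False}


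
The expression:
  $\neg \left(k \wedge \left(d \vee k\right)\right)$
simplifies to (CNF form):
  $\neg k$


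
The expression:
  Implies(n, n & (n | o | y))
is always true.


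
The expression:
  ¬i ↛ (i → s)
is never true.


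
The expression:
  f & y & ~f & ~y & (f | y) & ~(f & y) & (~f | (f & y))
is never true.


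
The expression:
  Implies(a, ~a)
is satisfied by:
  {a: False}


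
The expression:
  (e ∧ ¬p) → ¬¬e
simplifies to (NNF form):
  True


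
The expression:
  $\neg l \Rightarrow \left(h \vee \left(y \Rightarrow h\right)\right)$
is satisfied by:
  {l: True, h: True, y: False}
  {l: True, h: False, y: False}
  {h: True, l: False, y: False}
  {l: False, h: False, y: False}
  {y: True, l: True, h: True}
  {y: True, l: True, h: False}
  {y: True, h: True, l: False}


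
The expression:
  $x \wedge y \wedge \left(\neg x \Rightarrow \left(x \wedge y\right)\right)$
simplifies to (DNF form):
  $x \wedge y$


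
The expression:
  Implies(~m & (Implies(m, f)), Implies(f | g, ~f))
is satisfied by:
  {m: True, f: False}
  {f: False, m: False}
  {f: True, m: True}


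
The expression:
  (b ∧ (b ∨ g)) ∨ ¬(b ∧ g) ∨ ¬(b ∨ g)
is always true.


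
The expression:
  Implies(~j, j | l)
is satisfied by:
  {l: True, j: True}
  {l: True, j: False}
  {j: True, l: False}


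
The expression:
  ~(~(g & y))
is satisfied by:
  {g: True, y: True}


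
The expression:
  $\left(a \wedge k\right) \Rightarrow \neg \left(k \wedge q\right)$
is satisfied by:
  {k: False, q: False, a: False}
  {a: True, k: False, q: False}
  {q: True, k: False, a: False}
  {a: True, q: True, k: False}
  {k: True, a: False, q: False}
  {a: True, k: True, q: False}
  {q: True, k: True, a: False}


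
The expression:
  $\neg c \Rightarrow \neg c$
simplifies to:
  $\text{True}$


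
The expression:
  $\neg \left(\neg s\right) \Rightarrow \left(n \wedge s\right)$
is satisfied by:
  {n: True, s: False}
  {s: False, n: False}
  {s: True, n: True}


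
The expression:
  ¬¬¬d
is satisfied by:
  {d: False}


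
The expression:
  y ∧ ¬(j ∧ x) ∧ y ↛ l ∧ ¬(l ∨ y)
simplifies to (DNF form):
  False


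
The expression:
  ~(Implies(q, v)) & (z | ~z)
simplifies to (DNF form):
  q & ~v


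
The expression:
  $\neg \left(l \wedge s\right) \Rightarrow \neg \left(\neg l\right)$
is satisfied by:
  {l: True}


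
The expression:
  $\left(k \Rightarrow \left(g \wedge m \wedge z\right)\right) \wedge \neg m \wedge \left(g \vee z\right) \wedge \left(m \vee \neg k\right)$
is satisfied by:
  {z: True, g: True, k: False, m: False}
  {z: True, g: False, k: False, m: False}
  {g: True, m: False, z: False, k: False}


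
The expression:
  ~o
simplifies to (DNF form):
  ~o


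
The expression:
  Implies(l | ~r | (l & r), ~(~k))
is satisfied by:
  {k: True, r: True, l: False}
  {k: True, r: False, l: False}
  {k: True, l: True, r: True}
  {k: True, l: True, r: False}
  {r: True, l: False, k: False}


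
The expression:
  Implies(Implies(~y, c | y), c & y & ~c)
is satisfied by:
  {y: False, c: False}


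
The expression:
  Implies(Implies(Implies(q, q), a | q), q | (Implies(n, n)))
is always true.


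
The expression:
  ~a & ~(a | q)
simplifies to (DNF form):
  ~a & ~q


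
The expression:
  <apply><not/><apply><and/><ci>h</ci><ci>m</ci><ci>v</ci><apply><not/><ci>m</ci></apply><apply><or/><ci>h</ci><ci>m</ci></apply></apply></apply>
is always true.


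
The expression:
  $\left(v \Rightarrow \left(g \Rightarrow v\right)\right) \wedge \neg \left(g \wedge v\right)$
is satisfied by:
  {g: False, v: False}
  {v: True, g: False}
  {g: True, v: False}


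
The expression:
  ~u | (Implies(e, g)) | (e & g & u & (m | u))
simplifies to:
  g | ~e | ~u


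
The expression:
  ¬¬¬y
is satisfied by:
  {y: False}


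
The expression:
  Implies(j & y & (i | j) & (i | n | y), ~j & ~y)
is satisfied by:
  {y: False, j: False}
  {j: True, y: False}
  {y: True, j: False}


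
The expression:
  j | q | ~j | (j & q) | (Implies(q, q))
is always true.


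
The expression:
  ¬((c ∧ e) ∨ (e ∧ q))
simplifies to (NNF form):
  (¬c ∧ ¬q) ∨ ¬e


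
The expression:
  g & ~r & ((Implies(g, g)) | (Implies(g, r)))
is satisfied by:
  {g: True, r: False}


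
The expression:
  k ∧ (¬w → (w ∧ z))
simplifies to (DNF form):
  k ∧ w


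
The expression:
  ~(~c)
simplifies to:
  c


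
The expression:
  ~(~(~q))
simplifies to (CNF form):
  ~q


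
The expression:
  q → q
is always true.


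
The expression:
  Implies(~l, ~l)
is always true.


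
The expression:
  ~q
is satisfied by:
  {q: False}


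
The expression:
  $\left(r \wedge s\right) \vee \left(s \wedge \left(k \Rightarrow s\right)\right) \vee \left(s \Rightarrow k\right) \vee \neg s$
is always true.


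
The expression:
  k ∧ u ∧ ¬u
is never true.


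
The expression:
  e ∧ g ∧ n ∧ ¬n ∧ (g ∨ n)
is never true.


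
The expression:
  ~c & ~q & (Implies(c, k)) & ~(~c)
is never true.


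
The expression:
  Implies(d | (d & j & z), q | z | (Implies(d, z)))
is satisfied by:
  {q: True, z: True, d: False}
  {q: True, z: False, d: False}
  {z: True, q: False, d: False}
  {q: False, z: False, d: False}
  {d: True, q: True, z: True}
  {d: True, q: True, z: False}
  {d: True, z: True, q: False}


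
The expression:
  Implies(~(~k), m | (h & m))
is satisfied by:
  {m: True, k: False}
  {k: False, m: False}
  {k: True, m: True}


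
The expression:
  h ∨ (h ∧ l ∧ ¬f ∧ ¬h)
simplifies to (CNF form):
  h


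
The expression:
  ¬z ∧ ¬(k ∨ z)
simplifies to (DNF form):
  ¬k ∧ ¬z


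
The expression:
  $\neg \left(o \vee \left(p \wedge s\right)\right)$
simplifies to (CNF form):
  $\neg o \wedge \left(\neg p \vee \neg s\right)$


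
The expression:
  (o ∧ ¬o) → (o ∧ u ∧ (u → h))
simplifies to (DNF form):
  True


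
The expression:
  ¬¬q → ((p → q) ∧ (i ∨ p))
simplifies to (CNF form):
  i ∨ p ∨ ¬q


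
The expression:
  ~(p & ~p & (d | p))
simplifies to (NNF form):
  True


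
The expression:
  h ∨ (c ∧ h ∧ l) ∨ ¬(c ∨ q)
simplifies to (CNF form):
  (h ∨ ¬c) ∧ (h ∨ ¬q)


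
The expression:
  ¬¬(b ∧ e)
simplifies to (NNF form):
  b ∧ e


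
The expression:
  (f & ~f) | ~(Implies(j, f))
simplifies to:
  j & ~f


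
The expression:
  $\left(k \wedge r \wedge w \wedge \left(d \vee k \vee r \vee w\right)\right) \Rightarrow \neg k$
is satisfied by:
  {w: False, k: False, r: False}
  {r: True, w: False, k: False}
  {k: True, w: False, r: False}
  {r: True, k: True, w: False}
  {w: True, r: False, k: False}
  {r: True, w: True, k: False}
  {k: True, w: True, r: False}


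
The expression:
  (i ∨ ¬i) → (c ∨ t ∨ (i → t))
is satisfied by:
  {t: True, c: True, i: False}
  {t: True, c: False, i: False}
  {c: True, t: False, i: False}
  {t: False, c: False, i: False}
  {i: True, t: True, c: True}
  {i: True, t: True, c: False}
  {i: True, c: True, t: False}


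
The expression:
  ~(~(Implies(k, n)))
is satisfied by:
  {n: True, k: False}
  {k: False, n: False}
  {k: True, n: True}


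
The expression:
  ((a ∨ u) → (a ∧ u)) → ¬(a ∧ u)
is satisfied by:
  {u: False, a: False}
  {a: True, u: False}
  {u: True, a: False}


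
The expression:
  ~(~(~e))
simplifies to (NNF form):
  ~e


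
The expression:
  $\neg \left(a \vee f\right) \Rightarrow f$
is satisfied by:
  {a: True, f: True}
  {a: True, f: False}
  {f: True, a: False}


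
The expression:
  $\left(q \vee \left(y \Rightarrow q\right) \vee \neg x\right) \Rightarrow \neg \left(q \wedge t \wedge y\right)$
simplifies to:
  $\neg q \vee \neg t \vee \neg y$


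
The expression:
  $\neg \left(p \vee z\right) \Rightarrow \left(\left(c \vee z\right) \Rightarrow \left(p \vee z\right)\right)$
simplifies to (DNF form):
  $p \vee z \vee \neg c$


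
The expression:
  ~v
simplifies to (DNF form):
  ~v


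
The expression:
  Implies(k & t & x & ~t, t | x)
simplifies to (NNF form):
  True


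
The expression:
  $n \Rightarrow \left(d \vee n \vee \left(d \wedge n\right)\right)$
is always true.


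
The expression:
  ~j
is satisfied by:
  {j: False}


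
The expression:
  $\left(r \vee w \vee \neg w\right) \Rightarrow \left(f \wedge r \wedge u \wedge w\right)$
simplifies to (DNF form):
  $f \wedge r \wedge u \wedge w$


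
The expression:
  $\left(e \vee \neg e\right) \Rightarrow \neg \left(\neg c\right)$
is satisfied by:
  {c: True}


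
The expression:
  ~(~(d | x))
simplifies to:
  d | x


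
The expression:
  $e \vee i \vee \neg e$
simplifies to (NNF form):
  $\text{True}$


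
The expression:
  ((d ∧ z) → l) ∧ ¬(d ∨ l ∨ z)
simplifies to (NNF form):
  ¬d ∧ ¬l ∧ ¬z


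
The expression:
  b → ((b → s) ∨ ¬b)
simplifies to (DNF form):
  s ∨ ¬b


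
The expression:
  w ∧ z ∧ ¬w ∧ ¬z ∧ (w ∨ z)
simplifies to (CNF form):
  False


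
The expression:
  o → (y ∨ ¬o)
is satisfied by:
  {y: True, o: False}
  {o: False, y: False}
  {o: True, y: True}


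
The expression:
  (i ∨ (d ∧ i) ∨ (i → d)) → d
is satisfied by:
  {d: True}


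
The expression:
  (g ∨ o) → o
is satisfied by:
  {o: True, g: False}
  {g: False, o: False}
  {g: True, o: True}


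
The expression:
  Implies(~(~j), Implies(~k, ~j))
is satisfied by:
  {k: True, j: False}
  {j: False, k: False}
  {j: True, k: True}


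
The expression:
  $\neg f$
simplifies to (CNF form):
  $\neg f$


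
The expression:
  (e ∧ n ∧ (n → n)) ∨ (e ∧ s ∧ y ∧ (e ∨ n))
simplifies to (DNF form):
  (e ∧ n) ∨ (e ∧ n ∧ s) ∨ (e ∧ n ∧ y) ∨ (e ∧ s ∧ y)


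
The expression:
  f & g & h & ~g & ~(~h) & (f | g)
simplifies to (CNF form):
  False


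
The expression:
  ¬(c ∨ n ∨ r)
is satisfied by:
  {n: False, r: False, c: False}


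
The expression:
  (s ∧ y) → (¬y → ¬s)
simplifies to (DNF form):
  True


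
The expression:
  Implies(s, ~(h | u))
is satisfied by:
  {u: False, s: False, h: False}
  {h: True, u: False, s: False}
  {u: True, h: False, s: False}
  {h: True, u: True, s: False}
  {s: True, h: False, u: False}


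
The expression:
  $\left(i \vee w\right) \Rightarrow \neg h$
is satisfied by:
  {w: False, h: False, i: False}
  {i: True, w: False, h: False}
  {w: True, i: False, h: False}
  {i: True, w: True, h: False}
  {h: True, i: False, w: False}


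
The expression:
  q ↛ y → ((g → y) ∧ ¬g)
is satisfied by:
  {y: True, g: False, q: False}
  {g: False, q: False, y: False}
  {y: True, q: True, g: False}
  {q: True, g: False, y: False}
  {y: True, g: True, q: False}
  {g: True, y: False, q: False}
  {y: True, q: True, g: True}


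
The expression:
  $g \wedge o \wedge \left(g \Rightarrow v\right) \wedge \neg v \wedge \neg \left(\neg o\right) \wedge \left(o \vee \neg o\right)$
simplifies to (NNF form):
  $\text{False}$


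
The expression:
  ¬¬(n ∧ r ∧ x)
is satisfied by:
  {r: True, x: True, n: True}


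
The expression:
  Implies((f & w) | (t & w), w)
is always true.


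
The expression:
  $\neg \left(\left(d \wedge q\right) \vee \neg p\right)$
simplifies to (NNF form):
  $p \wedge \left(\neg d \vee \neg q\right)$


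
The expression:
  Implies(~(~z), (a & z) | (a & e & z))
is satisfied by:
  {a: True, z: False}
  {z: False, a: False}
  {z: True, a: True}


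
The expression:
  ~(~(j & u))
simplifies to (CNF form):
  j & u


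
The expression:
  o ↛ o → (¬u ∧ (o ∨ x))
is always true.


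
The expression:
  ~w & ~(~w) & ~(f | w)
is never true.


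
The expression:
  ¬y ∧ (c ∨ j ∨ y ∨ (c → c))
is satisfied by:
  {y: False}


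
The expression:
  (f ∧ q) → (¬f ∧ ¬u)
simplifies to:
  ¬f ∨ ¬q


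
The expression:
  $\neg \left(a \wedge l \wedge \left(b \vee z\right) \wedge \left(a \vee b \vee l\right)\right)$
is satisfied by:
  {z: False, l: False, a: False, b: False}
  {b: True, z: False, l: False, a: False}
  {z: True, b: False, l: False, a: False}
  {b: True, z: True, l: False, a: False}
  {a: True, b: False, z: False, l: False}
  {a: True, b: True, z: False, l: False}
  {a: True, z: True, b: False, l: False}
  {a: True, b: True, z: True, l: False}
  {l: True, a: False, z: False, b: False}
  {l: True, b: True, a: False, z: False}
  {l: True, z: True, a: False, b: False}
  {b: True, l: True, z: True, a: False}
  {l: True, a: True, b: False, z: False}


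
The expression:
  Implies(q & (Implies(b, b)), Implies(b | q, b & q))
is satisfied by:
  {b: True, q: False}
  {q: False, b: False}
  {q: True, b: True}


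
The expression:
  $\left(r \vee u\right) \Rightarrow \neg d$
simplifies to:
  $\left(\neg r \wedge \neg u\right) \vee \neg d$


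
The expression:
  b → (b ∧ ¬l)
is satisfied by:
  {l: False, b: False}
  {b: True, l: False}
  {l: True, b: False}


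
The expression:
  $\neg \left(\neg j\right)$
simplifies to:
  $j$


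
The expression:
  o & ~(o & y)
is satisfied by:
  {o: True, y: False}


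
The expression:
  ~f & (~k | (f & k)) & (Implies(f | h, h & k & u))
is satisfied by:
  {h: False, f: False, k: False}


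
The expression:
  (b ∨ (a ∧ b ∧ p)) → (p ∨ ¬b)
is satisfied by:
  {p: True, b: False}
  {b: False, p: False}
  {b: True, p: True}


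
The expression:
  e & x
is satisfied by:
  {e: True, x: True}


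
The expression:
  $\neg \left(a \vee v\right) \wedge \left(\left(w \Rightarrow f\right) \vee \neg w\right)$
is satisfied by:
  {f: True, v: False, w: False, a: False}
  {f: False, v: False, w: False, a: False}
  {f: True, w: True, v: False, a: False}


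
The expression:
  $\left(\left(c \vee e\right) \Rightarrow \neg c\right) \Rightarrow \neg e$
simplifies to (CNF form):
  $c \vee \neg e$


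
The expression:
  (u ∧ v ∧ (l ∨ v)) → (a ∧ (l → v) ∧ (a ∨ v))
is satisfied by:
  {a: True, u: False, v: False}
  {u: False, v: False, a: False}
  {a: True, v: True, u: False}
  {v: True, u: False, a: False}
  {a: True, u: True, v: False}
  {u: True, a: False, v: False}
  {a: True, v: True, u: True}


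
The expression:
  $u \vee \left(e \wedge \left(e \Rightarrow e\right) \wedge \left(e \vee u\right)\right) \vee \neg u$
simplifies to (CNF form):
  $\text{True}$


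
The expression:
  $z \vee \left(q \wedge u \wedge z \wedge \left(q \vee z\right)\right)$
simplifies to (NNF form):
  $z$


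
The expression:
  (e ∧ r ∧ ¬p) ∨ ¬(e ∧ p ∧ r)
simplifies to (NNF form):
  ¬e ∨ ¬p ∨ ¬r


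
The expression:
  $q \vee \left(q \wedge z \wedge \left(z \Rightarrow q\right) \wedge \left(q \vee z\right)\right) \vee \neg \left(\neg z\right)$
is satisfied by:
  {q: True, z: True}
  {q: True, z: False}
  {z: True, q: False}


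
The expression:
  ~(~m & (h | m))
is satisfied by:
  {m: True, h: False}
  {h: False, m: False}
  {h: True, m: True}


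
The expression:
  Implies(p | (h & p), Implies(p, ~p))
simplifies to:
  ~p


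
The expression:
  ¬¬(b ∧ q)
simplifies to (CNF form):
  b ∧ q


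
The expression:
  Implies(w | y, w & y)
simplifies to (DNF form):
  (w & y) | (~w & ~y)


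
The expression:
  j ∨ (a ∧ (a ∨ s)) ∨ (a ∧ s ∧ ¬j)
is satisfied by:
  {a: True, j: True}
  {a: True, j: False}
  {j: True, a: False}


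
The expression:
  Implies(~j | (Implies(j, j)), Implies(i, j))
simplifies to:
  j | ~i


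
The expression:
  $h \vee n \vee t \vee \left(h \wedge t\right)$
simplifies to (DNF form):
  $h \vee n \vee t$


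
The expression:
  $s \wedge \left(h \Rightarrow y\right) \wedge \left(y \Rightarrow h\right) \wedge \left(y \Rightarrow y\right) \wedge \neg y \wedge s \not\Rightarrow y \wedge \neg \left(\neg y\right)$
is never true.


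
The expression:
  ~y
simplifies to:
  ~y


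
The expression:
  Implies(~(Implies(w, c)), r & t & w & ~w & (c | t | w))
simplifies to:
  c | ~w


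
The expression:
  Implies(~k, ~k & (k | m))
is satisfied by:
  {k: True, m: True}
  {k: True, m: False}
  {m: True, k: False}


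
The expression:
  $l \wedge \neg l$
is never true.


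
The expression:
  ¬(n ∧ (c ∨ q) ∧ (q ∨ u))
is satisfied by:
  {c: False, u: False, n: False, q: False}
  {u: True, q: False, c: False, n: False}
  {c: True, q: False, u: False, n: False}
  {u: True, c: True, q: False, n: False}
  {q: True, c: False, u: False, n: False}
  {q: True, u: True, c: False, n: False}
  {q: True, c: True, u: False, n: False}
  {q: True, u: True, c: True, n: False}
  {n: True, q: False, c: False, u: False}
  {n: True, u: True, q: False, c: False}
  {n: True, c: True, q: False, u: False}


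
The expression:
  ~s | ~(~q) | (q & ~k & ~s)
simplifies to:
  q | ~s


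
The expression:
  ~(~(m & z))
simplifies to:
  m & z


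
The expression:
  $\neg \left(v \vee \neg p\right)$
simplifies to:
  $p \wedge \neg v$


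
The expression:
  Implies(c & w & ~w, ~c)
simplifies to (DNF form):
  True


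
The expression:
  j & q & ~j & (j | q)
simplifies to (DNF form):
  False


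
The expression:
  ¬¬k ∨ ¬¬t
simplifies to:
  k ∨ t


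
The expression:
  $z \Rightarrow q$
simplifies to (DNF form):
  $q \vee \neg z$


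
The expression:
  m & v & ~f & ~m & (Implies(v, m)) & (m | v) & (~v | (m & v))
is never true.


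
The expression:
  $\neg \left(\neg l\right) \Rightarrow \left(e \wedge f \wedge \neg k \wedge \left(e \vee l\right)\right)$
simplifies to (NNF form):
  $\left(e \wedge f \wedge \neg k\right) \vee \neg l$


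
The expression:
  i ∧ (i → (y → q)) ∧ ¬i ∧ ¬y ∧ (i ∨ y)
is never true.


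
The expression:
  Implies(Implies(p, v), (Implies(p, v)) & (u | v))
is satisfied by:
  {u: True, v: True, p: True}
  {u: True, v: True, p: False}
  {u: True, p: True, v: False}
  {u: True, p: False, v: False}
  {v: True, p: True, u: False}
  {v: True, p: False, u: False}
  {p: True, v: False, u: False}


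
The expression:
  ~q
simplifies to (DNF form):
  ~q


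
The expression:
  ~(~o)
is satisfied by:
  {o: True}


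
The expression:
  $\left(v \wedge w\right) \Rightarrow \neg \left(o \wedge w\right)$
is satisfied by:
  {w: False, v: False, o: False}
  {o: True, w: False, v: False}
  {v: True, w: False, o: False}
  {o: True, v: True, w: False}
  {w: True, o: False, v: False}
  {o: True, w: True, v: False}
  {v: True, w: True, o: False}


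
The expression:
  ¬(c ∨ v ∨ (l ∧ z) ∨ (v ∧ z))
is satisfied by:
  {v: False, l: False, c: False, z: False}
  {z: True, v: False, l: False, c: False}
  {l: True, z: False, v: False, c: False}


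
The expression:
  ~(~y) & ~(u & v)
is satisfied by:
  {y: True, u: False, v: False}
  {y: True, v: True, u: False}
  {y: True, u: True, v: False}


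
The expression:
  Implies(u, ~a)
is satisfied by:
  {u: False, a: False}
  {a: True, u: False}
  {u: True, a: False}


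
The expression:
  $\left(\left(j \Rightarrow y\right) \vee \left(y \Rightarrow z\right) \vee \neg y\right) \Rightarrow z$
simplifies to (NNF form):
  $z$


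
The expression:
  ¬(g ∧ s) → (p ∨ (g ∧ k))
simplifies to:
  p ∨ (g ∧ k) ∨ (g ∧ s)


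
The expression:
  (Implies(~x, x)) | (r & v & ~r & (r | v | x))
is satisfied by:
  {x: True}


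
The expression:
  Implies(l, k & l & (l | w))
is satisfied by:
  {k: True, l: False}
  {l: False, k: False}
  {l: True, k: True}


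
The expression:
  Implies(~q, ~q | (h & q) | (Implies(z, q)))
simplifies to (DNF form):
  True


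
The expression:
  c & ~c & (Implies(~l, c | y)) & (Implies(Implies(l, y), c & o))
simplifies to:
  False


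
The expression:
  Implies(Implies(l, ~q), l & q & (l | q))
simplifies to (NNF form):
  l & q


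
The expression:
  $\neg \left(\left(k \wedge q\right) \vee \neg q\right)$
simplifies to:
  $q \wedge \neg k$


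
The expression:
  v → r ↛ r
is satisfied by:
  {v: False}


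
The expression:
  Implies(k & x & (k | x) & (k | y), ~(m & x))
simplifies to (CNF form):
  ~k | ~m | ~x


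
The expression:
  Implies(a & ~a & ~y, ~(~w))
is always true.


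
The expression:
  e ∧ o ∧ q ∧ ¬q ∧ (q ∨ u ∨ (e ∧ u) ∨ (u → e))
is never true.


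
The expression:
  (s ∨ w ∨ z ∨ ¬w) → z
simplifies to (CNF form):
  z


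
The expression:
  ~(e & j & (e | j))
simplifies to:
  ~e | ~j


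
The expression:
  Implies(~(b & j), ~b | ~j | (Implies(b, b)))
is always true.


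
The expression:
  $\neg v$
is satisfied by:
  {v: False}


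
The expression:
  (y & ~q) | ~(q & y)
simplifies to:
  ~q | ~y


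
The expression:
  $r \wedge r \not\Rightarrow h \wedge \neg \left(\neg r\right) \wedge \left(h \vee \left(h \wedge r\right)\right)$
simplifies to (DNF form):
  $\text{False}$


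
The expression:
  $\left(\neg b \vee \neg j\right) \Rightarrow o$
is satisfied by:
  {o: True, j: True, b: True}
  {o: True, j: True, b: False}
  {o: True, b: True, j: False}
  {o: True, b: False, j: False}
  {j: True, b: True, o: False}


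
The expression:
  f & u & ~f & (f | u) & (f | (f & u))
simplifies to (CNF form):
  False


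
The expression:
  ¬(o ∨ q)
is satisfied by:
  {q: False, o: False}


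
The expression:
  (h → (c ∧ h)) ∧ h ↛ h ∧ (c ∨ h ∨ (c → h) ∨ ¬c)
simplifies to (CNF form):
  False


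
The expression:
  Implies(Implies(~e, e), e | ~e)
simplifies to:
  True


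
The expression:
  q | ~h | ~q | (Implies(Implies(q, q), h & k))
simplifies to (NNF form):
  True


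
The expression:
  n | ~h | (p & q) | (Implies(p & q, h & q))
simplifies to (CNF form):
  True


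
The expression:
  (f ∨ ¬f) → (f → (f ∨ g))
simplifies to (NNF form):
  True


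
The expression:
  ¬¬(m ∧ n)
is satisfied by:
  {m: True, n: True}


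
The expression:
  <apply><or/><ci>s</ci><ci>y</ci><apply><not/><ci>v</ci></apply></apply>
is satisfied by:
  {s: True, y: True, v: False}
  {s: True, v: False, y: False}
  {y: True, v: False, s: False}
  {y: False, v: False, s: False}
  {s: True, y: True, v: True}
  {s: True, v: True, y: False}
  {y: True, v: True, s: False}


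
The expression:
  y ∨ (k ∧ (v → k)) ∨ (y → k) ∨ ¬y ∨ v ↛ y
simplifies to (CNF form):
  True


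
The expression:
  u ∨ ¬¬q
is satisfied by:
  {q: True, u: True}
  {q: True, u: False}
  {u: True, q: False}


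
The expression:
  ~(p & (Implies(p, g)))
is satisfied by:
  {p: False, g: False}
  {g: True, p: False}
  {p: True, g: False}


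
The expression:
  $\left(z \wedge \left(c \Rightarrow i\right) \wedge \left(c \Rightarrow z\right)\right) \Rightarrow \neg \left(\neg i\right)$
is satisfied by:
  {i: True, c: True, z: False}
  {i: True, z: False, c: False}
  {c: True, z: False, i: False}
  {c: False, z: False, i: False}
  {i: True, c: True, z: True}
  {i: True, z: True, c: False}
  {c: True, z: True, i: False}


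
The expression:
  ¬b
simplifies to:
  ¬b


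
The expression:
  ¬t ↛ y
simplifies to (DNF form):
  ¬t ∧ ¬y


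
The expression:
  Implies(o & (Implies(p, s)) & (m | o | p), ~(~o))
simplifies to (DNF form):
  True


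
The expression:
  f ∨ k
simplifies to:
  f ∨ k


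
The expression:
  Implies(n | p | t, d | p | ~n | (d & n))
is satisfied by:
  {d: True, p: True, n: False}
  {d: True, p: False, n: False}
  {p: True, d: False, n: False}
  {d: False, p: False, n: False}
  {n: True, d: True, p: True}
  {n: True, d: True, p: False}
  {n: True, p: True, d: False}


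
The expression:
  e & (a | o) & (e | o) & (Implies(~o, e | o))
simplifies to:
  e & (a | o)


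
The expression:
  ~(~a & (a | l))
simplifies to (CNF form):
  a | ~l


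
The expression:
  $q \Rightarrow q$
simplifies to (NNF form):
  $\text{True}$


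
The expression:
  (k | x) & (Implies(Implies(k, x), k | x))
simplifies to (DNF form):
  k | x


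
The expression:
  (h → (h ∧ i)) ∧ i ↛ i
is never true.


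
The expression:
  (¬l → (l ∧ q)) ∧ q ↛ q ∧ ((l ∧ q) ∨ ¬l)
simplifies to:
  False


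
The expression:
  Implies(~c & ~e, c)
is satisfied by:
  {c: True, e: True}
  {c: True, e: False}
  {e: True, c: False}


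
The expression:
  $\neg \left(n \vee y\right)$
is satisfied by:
  {n: False, y: False}


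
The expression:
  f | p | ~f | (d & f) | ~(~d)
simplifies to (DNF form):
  True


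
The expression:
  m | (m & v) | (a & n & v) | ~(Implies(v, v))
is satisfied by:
  {n: True, m: True, v: True, a: True}
  {n: True, m: True, v: True, a: False}
  {n: True, m: True, a: True, v: False}
  {n: True, m: True, a: False, v: False}
  {m: True, v: True, a: True, n: False}
  {m: True, v: True, a: False, n: False}
  {m: True, v: False, a: True, n: False}
  {m: True, v: False, a: False, n: False}
  {n: True, v: True, a: True, m: False}


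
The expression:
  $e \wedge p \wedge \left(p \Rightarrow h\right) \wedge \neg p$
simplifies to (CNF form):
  $\text{False}$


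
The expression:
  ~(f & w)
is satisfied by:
  {w: False, f: False}
  {f: True, w: False}
  {w: True, f: False}


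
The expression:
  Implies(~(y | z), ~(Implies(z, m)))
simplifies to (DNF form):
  y | z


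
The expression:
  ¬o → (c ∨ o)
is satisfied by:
  {o: True, c: True}
  {o: True, c: False}
  {c: True, o: False}


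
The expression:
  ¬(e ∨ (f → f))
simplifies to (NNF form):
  False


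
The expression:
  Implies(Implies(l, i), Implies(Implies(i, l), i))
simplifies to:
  i | l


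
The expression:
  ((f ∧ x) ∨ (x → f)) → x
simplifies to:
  x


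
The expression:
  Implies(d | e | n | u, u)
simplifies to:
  u | (~d & ~e & ~n)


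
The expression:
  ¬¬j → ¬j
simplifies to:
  ¬j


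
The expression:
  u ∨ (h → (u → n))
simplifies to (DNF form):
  True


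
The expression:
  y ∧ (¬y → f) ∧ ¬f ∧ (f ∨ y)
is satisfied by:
  {y: True, f: False}


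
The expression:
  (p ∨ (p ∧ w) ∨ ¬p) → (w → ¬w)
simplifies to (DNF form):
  ¬w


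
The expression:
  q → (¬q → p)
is always true.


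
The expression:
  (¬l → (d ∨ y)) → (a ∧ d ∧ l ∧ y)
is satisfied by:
  {a: True, d: False, l: False, y: False}
  {a: False, d: False, l: False, y: False}
  {a: True, y: True, l: True, d: True}


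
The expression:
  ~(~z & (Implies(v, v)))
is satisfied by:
  {z: True}


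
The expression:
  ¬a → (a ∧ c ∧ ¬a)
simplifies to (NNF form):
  a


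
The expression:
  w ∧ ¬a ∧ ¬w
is never true.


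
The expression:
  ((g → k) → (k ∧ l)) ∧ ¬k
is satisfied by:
  {g: True, k: False}


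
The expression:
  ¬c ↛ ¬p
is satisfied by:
  {p: True, c: False}


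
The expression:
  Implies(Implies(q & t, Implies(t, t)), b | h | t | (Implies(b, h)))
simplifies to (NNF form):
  True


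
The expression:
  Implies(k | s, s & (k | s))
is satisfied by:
  {s: True, k: False}
  {k: False, s: False}
  {k: True, s: True}


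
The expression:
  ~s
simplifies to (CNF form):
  ~s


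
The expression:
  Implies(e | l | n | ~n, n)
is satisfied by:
  {n: True}


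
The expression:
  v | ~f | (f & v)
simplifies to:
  v | ~f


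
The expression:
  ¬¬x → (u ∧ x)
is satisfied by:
  {u: True, x: False}
  {x: False, u: False}
  {x: True, u: True}


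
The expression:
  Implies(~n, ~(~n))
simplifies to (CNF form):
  n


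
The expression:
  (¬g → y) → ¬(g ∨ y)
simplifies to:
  ¬g ∧ ¬y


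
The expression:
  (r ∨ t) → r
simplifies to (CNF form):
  r ∨ ¬t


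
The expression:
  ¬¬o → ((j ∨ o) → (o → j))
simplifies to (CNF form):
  j ∨ ¬o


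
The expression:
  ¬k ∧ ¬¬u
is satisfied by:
  {u: True, k: False}


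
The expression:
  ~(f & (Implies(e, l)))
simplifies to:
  ~f | (e & ~l)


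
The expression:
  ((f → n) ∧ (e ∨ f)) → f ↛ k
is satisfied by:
  {f: True, k: False, n: False, e: False}
  {e: True, f: True, k: False, n: False}
  {f: True, n: True, k: False, e: False}
  {e: True, f: True, n: True, k: False}
  {f: True, k: True, n: False, e: False}
  {f: True, e: True, k: True, n: False}
  {e: False, k: False, n: False, f: False}
  {n: True, e: False, k: False, f: False}
  {k: True, e: False, n: False, f: False}
  {n: True, k: True, e: False, f: False}


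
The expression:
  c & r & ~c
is never true.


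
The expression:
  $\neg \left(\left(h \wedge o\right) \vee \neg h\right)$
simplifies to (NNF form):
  $h \wedge \neg o$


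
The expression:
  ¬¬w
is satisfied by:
  {w: True}


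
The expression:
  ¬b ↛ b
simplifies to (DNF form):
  ¬b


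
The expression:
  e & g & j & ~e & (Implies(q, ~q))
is never true.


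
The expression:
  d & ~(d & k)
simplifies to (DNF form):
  d & ~k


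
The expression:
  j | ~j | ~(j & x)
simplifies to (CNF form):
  True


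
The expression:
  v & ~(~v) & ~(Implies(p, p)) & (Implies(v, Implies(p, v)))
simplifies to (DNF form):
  False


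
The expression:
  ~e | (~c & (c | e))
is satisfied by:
  {c: False, e: False}
  {e: True, c: False}
  {c: True, e: False}


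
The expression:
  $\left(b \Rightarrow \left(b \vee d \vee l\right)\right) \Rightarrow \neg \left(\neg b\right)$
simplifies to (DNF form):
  $b$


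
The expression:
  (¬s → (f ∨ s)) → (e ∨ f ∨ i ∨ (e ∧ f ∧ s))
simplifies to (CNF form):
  e ∨ f ∨ i ∨ ¬s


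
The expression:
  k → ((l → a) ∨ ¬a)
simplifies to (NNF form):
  True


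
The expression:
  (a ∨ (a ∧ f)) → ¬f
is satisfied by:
  {a: False, f: False}
  {f: True, a: False}
  {a: True, f: False}


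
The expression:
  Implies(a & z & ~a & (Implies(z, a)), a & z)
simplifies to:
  True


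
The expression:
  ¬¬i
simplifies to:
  i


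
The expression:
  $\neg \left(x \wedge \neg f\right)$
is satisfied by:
  {f: True, x: False}
  {x: False, f: False}
  {x: True, f: True}


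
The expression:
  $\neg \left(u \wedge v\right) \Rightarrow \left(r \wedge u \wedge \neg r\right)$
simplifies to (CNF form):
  $u \wedge v$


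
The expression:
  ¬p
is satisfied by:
  {p: False}


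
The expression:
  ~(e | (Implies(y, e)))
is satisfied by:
  {y: True, e: False}


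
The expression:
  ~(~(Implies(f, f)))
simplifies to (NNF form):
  True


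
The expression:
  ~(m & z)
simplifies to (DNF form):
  ~m | ~z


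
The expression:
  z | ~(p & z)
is always true.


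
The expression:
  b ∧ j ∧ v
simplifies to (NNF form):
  b ∧ j ∧ v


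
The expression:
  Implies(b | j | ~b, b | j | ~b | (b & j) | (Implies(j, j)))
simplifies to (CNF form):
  True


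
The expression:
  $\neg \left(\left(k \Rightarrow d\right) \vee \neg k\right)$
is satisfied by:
  {k: True, d: False}


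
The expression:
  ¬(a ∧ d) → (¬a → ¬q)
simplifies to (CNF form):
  a ∨ ¬q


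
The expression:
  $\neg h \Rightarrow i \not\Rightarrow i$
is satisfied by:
  {h: True}


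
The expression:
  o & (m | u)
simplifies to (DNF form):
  (m & o) | (o & u)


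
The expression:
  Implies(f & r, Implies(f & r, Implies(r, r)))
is always true.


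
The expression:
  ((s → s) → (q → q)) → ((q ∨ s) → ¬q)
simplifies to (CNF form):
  ¬q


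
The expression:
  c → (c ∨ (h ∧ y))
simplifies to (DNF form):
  True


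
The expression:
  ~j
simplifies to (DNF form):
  ~j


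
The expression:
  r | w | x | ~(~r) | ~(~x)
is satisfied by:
  {r: True, x: True, w: True}
  {r: True, x: True, w: False}
  {r: True, w: True, x: False}
  {r: True, w: False, x: False}
  {x: True, w: True, r: False}
  {x: True, w: False, r: False}
  {w: True, x: False, r: False}


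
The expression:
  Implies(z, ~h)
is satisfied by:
  {h: False, z: False}
  {z: True, h: False}
  {h: True, z: False}


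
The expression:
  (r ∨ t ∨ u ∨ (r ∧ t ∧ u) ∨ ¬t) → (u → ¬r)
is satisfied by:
  {u: False, r: False}
  {r: True, u: False}
  {u: True, r: False}


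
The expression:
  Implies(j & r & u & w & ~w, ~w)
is always true.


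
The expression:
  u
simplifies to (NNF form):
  u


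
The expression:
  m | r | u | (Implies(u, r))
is always true.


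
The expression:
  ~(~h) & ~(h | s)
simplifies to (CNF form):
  False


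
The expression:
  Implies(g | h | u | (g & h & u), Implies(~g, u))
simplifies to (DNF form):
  g | u | ~h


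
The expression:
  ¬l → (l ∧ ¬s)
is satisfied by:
  {l: True}


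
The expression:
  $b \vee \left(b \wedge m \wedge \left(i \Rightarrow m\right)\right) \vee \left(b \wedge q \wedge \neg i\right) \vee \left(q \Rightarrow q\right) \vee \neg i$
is always true.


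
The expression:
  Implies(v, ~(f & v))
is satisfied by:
  {v: False, f: False}
  {f: True, v: False}
  {v: True, f: False}


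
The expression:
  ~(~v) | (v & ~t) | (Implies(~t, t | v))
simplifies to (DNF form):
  t | v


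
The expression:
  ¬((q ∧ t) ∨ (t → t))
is never true.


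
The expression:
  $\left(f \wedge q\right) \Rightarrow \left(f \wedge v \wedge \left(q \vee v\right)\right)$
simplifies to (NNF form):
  $v \vee \neg f \vee \neg q$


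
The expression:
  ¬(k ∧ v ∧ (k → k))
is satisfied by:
  {k: False, v: False}
  {v: True, k: False}
  {k: True, v: False}


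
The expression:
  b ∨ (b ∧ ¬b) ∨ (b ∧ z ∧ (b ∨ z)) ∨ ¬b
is always true.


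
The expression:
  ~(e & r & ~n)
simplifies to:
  n | ~e | ~r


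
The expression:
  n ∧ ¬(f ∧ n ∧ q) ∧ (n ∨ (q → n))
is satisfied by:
  {n: True, q: False, f: False}
  {f: True, n: True, q: False}
  {q: True, n: True, f: False}


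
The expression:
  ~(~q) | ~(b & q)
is always true.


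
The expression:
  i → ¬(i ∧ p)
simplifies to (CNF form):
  ¬i ∨ ¬p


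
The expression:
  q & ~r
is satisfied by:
  {q: True, r: False}


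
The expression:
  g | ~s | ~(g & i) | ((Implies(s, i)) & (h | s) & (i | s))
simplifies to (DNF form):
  True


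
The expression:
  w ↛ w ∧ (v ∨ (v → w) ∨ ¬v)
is never true.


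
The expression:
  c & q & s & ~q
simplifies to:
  False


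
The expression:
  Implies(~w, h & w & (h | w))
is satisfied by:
  {w: True}


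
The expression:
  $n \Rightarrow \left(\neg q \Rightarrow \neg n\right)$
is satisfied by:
  {q: True, n: False}
  {n: False, q: False}
  {n: True, q: True}


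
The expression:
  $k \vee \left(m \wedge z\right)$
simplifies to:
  $k \vee \left(m \wedge z\right)$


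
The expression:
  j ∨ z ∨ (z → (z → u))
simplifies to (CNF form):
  True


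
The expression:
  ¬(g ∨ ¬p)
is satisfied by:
  {p: True, g: False}


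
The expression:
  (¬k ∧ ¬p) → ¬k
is always true.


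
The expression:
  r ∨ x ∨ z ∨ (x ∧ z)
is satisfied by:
  {r: True, x: True, z: True}
  {r: True, x: True, z: False}
  {r: True, z: True, x: False}
  {r: True, z: False, x: False}
  {x: True, z: True, r: False}
  {x: True, z: False, r: False}
  {z: True, x: False, r: False}


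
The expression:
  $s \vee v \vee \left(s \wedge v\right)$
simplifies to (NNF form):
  $s \vee v$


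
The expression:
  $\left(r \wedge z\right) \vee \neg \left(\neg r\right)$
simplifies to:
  $r$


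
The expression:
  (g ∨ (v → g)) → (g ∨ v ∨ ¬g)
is always true.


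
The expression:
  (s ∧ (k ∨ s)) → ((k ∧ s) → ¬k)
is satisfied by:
  {s: False, k: False}
  {k: True, s: False}
  {s: True, k: False}


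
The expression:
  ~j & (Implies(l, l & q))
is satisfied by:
  {q: True, l: False, j: False}
  {l: False, j: False, q: False}
  {q: True, l: True, j: False}


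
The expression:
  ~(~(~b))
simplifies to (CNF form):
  ~b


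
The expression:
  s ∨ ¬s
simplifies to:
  True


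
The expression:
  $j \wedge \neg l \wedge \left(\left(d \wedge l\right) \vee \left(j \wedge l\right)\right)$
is never true.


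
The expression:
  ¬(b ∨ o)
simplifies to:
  ¬b ∧ ¬o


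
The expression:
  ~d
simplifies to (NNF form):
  ~d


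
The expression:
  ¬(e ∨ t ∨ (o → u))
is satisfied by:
  {o: True, u: False, e: False, t: False}


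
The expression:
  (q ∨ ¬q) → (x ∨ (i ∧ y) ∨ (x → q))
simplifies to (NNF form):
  True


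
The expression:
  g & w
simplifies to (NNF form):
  g & w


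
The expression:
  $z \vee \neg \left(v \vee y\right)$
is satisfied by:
  {z: True, v: False, y: False}
  {y: True, z: True, v: False}
  {z: True, v: True, y: False}
  {y: True, z: True, v: True}
  {y: False, v: False, z: False}


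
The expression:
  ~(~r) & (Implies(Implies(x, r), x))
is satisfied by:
  {r: True, x: True}


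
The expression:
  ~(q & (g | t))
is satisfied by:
  {g: False, q: False, t: False}
  {t: True, g: False, q: False}
  {g: True, t: False, q: False}
  {t: True, g: True, q: False}
  {q: True, t: False, g: False}
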